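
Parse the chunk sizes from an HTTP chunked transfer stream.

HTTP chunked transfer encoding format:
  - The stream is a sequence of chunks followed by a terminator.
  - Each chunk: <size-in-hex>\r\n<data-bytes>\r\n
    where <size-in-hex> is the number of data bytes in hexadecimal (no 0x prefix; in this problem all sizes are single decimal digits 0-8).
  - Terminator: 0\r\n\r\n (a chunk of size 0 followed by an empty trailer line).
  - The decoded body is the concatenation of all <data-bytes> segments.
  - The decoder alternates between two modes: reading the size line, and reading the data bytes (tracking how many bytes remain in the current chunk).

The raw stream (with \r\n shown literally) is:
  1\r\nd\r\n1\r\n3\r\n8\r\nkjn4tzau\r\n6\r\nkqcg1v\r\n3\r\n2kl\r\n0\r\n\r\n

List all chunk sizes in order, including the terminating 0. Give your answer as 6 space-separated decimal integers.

Answer: 1 1 8 6 3 0

Derivation:
Chunk 1: stream[0..1]='1' size=0x1=1, data at stream[3..4]='d' -> body[0..1], body so far='d'
Chunk 2: stream[6..7]='1' size=0x1=1, data at stream[9..10]='3' -> body[1..2], body so far='d3'
Chunk 3: stream[12..13]='8' size=0x8=8, data at stream[15..23]='kjn4tzau' -> body[2..10], body so far='d3kjn4tzau'
Chunk 4: stream[25..26]='6' size=0x6=6, data at stream[28..34]='kqcg1v' -> body[10..16], body so far='d3kjn4tzaukqcg1v'
Chunk 5: stream[36..37]='3' size=0x3=3, data at stream[39..42]='2kl' -> body[16..19], body so far='d3kjn4tzaukqcg1v2kl'
Chunk 6: stream[44..45]='0' size=0 (terminator). Final body='d3kjn4tzaukqcg1v2kl' (19 bytes)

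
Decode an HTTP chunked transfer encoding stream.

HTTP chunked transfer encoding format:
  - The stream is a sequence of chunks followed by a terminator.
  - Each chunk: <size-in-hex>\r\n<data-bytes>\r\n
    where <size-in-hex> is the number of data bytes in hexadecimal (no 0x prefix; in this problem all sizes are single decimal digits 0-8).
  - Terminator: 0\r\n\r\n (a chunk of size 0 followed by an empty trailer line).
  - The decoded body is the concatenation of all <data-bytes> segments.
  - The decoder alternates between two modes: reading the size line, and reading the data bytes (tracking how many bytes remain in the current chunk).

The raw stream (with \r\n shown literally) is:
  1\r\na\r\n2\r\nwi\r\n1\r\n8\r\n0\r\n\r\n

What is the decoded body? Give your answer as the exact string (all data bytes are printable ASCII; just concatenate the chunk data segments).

Answer: awi8

Derivation:
Chunk 1: stream[0..1]='1' size=0x1=1, data at stream[3..4]='a' -> body[0..1], body so far='a'
Chunk 2: stream[6..7]='2' size=0x2=2, data at stream[9..11]='wi' -> body[1..3], body so far='awi'
Chunk 3: stream[13..14]='1' size=0x1=1, data at stream[16..17]='8' -> body[3..4], body so far='awi8'
Chunk 4: stream[19..20]='0' size=0 (terminator). Final body='awi8' (4 bytes)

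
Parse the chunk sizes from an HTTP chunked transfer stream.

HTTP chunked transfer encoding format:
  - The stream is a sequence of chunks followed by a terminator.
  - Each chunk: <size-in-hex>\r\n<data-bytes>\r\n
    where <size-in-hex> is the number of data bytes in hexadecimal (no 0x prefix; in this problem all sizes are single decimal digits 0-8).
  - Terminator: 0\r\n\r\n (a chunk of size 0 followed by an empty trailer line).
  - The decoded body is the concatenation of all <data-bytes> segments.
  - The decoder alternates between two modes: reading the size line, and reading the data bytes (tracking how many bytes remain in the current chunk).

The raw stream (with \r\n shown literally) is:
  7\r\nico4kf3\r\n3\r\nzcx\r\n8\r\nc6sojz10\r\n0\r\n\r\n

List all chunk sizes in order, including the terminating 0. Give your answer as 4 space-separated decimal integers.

Chunk 1: stream[0..1]='7' size=0x7=7, data at stream[3..10]='ico4kf3' -> body[0..7], body so far='ico4kf3'
Chunk 2: stream[12..13]='3' size=0x3=3, data at stream[15..18]='zcx' -> body[7..10], body so far='ico4kf3zcx'
Chunk 3: stream[20..21]='8' size=0x8=8, data at stream[23..31]='c6sojz10' -> body[10..18], body so far='ico4kf3zcxc6sojz10'
Chunk 4: stream[33..34]='0' size=0 (terminator). Final body='ico4kf3zcxc6sojz10' (18 bytes)

Answer: 7 3 8 0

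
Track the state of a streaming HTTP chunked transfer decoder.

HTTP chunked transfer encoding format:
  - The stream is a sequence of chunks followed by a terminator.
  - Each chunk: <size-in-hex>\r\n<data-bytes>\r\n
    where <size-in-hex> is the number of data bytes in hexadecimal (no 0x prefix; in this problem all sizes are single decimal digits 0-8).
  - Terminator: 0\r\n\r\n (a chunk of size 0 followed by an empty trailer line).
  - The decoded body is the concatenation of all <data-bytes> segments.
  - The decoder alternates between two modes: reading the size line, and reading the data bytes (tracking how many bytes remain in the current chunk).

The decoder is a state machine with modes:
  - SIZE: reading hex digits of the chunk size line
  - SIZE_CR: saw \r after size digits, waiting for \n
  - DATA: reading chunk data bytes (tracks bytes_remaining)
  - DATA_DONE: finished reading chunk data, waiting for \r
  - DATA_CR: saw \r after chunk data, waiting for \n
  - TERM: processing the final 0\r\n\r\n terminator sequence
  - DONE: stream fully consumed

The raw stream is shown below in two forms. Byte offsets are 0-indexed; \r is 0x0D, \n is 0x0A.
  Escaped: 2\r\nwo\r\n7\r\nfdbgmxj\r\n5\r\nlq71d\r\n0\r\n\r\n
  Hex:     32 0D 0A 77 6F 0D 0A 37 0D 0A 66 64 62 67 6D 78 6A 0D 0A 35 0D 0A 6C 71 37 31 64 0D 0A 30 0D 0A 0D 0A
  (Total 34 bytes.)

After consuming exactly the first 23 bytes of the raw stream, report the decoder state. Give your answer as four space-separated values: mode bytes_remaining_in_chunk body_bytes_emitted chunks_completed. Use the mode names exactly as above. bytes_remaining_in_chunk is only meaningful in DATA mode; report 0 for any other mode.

Byte 0 = '2': mode=SIZE remaining=0 emitted=0 chunks_done=0
Byte 1 = 0x0D: mode=SIZE_CR remaining=0 emitted=0 chunks_done=0
Byte 2 = 0x0A: mode=DATA remaining=2 emitted=0 chunks_done=0
Byte 3 = 'w': mode=DATA remaining=1 emitted=1 chunks_done=0
Byte 4 = 'o': mode=DATA_DONE remaining=0 emitted=2 chunks_done=0
Byte 5 = 0x0D: mode=DATA_CR remaining=0 emitted=2 chunks_done=0
Byte 6 = 0x0A: mode=SIZE remaining=0 emitted=2 chunks_done=1
Byte 7 = '7': mode=SIZE remaining=0 emitted=2 chunks_done=1
Byte 8 = 0x0D: mode=SIZE_CR remaining=0 emitted=2 chunks_done=1
Byte 9 = 0x0A: mode=DATA remaining=7 emitted=2 chunks_done=1
Byte 10 = 'f': mode=DATA remaining=6 emitted=3 chunks_done=1
Byte 11 = 'd': mode=DATA remaining=5 emitted=4 chunks_done=1
Byte 12 = 'b': mode=DATA remaining=4 emitted=5 chunks_done=1
Byte 13 = 'g': mode=DATA remaining=3 emitted=6 chunks_done=1
Byte 14 = 'm': mode=DATA remaining=2 emitted=7 chunks_done=1
Byte 15 = 'x': mode=DATA remaining=1 emitted=8 chunks_done=1
Byte 16 = 'j': mode=DATA_DONE remaining=0 emitted=9 chunks_done=1
Byte 17 = 0x0D: mode=DATA_CR remaining=0 emitted=9 chunks_done=1
Byte 18 = 0x0A: mode=SIZE remaining=0 emitted=9 chunks_done=2
Byte 19 = '5': mode=SIZE remaining=0 emitted=9 chunks_done=2
Byte 20 = 0x0D: mode=SIZE_CR remaining=0 emitted=9 chunks_done=2
Byte 21 = 0x0A: mode=DATA remaining=5 emitted=9 chunks_done=2
Byte 22 = 'l': mode=DATA remaining=4 emitted=10 chunks_done=2

Answer: DATA 4 10 2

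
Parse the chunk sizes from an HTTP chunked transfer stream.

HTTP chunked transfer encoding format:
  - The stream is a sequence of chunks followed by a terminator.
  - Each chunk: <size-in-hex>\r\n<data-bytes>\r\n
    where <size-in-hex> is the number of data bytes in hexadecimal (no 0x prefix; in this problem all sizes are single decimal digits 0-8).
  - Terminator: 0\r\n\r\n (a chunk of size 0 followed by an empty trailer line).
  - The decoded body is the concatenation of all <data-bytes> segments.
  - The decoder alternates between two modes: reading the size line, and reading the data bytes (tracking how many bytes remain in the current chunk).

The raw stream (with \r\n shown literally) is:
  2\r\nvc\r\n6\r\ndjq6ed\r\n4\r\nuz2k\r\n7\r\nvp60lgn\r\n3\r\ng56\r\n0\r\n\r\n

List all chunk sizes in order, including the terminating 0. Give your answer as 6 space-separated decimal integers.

Chunk 1: stream[0..1]='2' size=0x2=2, data at stream[3..5]='vc' -> body[0..2], body so far='vc'
Chunk 2: stream[7..8]='6' size=0x6=6, data at stream[10..16]='djq6ed' -> body[2..8], body so far='vcdjq6ed'
Chunk 3: stream[18..19]='4' size=0x4=4, data at stream[21..25]='uz2k' -> body[8..12], body so far='vcdjq6eduz2k'
Chunk 4: stream[27..28]='7' size=0x7=7, data at stream[30..37]='vp60lgn' -> body[12..19], body so far='vcdjq6eduz2kvp60lgn'
Chunk 5: stream[39..40]='3' size=0x3=3, data at stream[42..45]='g56' -> body[19..22], body so far='vcdjq6eduz2kvp60lgng56'
Chunk 6: stream[47..48]='0' size=0 (terminator). Final body='vcdjq6eduz2kvp60lgng56' (22 bytes)

Answer: 2 6 4 7 3 0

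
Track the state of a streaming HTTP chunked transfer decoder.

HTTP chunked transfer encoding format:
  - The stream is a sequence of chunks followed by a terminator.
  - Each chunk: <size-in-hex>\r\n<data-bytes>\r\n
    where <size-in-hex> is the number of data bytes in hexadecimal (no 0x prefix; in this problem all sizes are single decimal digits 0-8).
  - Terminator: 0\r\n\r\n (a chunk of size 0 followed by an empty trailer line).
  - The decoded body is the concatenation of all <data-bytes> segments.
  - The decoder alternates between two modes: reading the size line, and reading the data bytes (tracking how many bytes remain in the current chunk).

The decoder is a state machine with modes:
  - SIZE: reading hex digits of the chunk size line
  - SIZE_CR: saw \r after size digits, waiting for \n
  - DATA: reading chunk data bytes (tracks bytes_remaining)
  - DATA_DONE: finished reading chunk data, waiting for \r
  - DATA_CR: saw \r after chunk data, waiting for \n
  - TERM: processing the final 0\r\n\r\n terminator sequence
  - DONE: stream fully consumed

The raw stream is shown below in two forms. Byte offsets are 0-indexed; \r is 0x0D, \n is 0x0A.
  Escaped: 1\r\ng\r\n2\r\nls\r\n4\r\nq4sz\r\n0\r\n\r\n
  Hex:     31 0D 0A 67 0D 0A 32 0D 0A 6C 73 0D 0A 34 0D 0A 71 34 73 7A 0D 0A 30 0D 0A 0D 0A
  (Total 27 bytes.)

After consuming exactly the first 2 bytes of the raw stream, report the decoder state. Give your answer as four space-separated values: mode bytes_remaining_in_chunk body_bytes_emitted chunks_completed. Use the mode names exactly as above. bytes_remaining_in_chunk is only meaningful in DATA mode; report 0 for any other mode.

Byte 0 = '1': mode=SIZE remaining=0 emitted=0 chunks_done=0
Byte 1 = 0x0D: mode=SIZE_CR remaining=0 emitted=0 chunks_done=0

Answer: SIZE_CR 0 0 0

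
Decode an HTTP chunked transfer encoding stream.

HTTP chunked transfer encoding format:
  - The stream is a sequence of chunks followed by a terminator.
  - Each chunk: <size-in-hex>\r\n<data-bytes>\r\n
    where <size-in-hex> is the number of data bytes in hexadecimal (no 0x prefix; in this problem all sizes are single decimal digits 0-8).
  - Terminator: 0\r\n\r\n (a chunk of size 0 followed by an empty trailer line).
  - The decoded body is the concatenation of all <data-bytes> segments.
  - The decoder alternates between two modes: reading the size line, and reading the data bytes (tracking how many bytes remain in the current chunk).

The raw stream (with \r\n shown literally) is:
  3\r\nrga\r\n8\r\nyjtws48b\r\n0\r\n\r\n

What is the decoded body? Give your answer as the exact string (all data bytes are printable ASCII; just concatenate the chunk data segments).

Chunk 1: stream[0..1]='3' size=0x3=3, data at stream[3..6]='rga' -> body[0..3], body so far='rga'
Chunk 2: stream[8..9]='8' size=0x8=8, data at stream[11..19]='yjtws48b' -> body[3..11], body so far='rgayjtws48b'
Chunk 3: stream[21..22]='0' size=0 (terminator). Final body='rgayjtws48b' (11 bytes)

Answer: rgayjtws48b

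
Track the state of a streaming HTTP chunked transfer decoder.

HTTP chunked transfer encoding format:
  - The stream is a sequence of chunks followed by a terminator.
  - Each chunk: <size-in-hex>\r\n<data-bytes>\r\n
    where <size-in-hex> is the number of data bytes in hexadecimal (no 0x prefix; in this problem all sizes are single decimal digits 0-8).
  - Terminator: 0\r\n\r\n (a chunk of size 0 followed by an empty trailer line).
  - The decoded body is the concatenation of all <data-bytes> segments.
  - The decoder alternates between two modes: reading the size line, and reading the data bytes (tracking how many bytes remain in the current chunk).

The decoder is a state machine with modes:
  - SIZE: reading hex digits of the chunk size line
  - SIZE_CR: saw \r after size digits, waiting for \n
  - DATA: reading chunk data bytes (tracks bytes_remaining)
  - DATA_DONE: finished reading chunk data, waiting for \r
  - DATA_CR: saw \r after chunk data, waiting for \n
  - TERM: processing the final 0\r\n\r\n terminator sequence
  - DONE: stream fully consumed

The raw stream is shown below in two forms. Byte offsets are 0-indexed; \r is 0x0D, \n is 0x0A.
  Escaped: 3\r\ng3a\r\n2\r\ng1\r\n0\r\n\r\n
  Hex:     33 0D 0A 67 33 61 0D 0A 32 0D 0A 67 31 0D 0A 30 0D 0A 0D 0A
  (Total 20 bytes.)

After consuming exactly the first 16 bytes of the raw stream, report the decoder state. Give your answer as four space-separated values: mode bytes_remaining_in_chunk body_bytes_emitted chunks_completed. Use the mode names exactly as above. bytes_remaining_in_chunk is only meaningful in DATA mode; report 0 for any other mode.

Byte 0 = '3': mode=SIZE remaining=0 emitted=0 chunks_done=0
Byte 1 = 0x0D: mode=SIZE_CR remaining=0 emitted=0 chunks_done=0
Byte 2 = 0x0A: mode=DATA remaining=3 emitted=0 chunks_done=0
Byte 3 = 'g': mode=DATA remaining=2 emitted=1 chunks_done=0
Byte 4 = '3': mode=DATA remaining=1 emitted=2 chunks_done=0
Byte 5 = 'a': mode=DATA_DONE remaining=0 emitted=3 chunks_done=0
Byte 6 = 0x0D: mode=DATA_CR remaining=0 emitted=3 chunks_done=0
Byte 7 = 0x0A: mode=SIZE remaining=0 emitted=3 chunks_done=1
Byte 8 = '2': mode=SIZE remaining=0 emitted=3 chunks_done=1
Byte 9 = 0x0D: mode=SIZE_CR remaining=0 emitted=3 chunks_done=1
Byte 10 = 0x0A: mode=DATA remaining=2 emitted=3 chunks_done=1
Byte 11 = 'g': mode=DATA remaining=1 emitted=4 chunks_done=1
Byte 12 = '1': mode=DATA_DONE remaining=0 emitted=5 chunks_done=1
Byte 13 = 0x0D: mode=DATA_CR remaining=0 emitted=5 chunks_done=1
Byte 14 = 0x0A: mode=SIZE remaining=0 emitted=5 chunks_done=2
Byte 15 = '0': mode=SIZE remaining=0 emitted=5 chunks_done=2

Answer: SIZE 0 5 2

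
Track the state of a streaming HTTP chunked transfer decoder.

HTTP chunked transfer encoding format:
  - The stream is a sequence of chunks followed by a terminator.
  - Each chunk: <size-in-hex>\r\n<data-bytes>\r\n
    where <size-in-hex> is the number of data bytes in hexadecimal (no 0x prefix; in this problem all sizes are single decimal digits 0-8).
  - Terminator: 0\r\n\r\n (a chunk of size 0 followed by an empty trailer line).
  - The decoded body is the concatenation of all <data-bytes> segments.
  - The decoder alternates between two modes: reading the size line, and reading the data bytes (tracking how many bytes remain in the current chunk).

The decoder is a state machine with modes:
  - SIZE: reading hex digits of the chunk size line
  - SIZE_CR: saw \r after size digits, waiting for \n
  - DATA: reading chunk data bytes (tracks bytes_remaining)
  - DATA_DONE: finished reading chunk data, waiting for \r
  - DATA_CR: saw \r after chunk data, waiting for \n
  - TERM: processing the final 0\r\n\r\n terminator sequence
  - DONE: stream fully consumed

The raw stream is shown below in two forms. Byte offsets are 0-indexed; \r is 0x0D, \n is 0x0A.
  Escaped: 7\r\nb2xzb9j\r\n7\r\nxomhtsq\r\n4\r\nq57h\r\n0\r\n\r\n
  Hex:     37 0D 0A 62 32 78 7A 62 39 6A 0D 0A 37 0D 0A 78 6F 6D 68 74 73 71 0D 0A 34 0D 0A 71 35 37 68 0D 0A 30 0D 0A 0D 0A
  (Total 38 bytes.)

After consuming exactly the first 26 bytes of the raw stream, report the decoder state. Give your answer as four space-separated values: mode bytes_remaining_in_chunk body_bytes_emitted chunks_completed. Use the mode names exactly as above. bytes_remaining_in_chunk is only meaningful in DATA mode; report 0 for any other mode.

Byte 0 = '7': mode=SIZE remaining=0 emitted=0 chunks_done=0
Byte 1 = 0x0D: mode=SIZE_CR remaining=0 emitted=0 chunks_done=0
Byte 2 = 0x0A: mode=DATA remaining=7 emitted=0 chunks_done=0
Byte 3 = 'b': mode=DATA remaining=6 emitted=1 chunks_done=0
Byte 4 = '2': mode=DATA remaining=5 emitted=2 chunks_done=0
Byte 5 = 'x': mode=DATA remaining=4 emitted=3 chunks_done=0
Byte 6 = 'z': mode=DATA remaining=3 emitted=4 chunks_done=0
Byte 7 = 'b': mode=DATA remaining=2 emitted=5 chunks_done=0
Byte 8 = '9': mode=DATA remaining=1 emitted=6 chunks_done=0
Byte 9 = 'j': mode=DATA_DONE remaining=0 emitted=7 chunks_done=0
Byte 10 = 0x0D: mode=DATA_CR remaining=0 emitted=7 chunks_done=0
Byte 11 = 0x0A: mode=SIZE remaining=0 emitted=7 chunks_done=1
Byte 12 = '7': mode=SIZE remaining=0 emitted=7 chunks_done=1
Byte 13 = 0x0D: mode=SIZE_CR remaining=0 emitted=7 chunks_done=1
Byte 14 = 0x0A: mode=DATA remaining=7 emitted=7 chunks_done=1
Byte 15 = 'x': mode=DATA remaining=6 emitted=8 chunks_done=1
Byte 16 = 'o': mode=DATA remaining=5 emitted=9 chunks_done=1
Byte 17 = 'm': mode=DATA remaining=4 emitted=10 chunks_done=1
Byte 18 = 'h': mode=DATA remaining=3 emitted=11 chunks_done=1
Byte 19 = 't': mode=DATA remaining=2 emitted=12 chunks_done=1
Byte 20 = 's': mode=DATA remaining=1 emitted=13 chunks_done=1
Byte 21 = 'q': mode=DATA_DONE remaining=0 emitted=14 chunks_done=1
Byte 22 = 0x0D: mode=DATA_CR remaining=0 emitted=14 chunks_done=1
Byte 23 = 0x0A: mode=SIZE remaining=0 emitted=14 chunks_done=2
Byte 24 = '4': mode=SIZE remaining=0 emitted=14 chunks_done=2
Byte 25 = 0x0D: mode=SIZE_CR remaining=0 emitted=14 chunks_done=2

Answer: SIZE_CR 0 14 2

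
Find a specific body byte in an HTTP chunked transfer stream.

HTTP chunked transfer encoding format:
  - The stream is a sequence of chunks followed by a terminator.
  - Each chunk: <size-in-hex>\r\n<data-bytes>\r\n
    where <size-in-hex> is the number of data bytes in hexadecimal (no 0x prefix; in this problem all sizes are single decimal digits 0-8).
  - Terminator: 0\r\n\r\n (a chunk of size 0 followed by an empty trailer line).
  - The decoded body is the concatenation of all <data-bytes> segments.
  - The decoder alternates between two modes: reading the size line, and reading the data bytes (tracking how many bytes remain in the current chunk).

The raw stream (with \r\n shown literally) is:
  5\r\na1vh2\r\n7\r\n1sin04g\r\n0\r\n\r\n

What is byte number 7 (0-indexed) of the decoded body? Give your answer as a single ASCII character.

Answer: i

Derivation:
Chunk 1: stream[0..1]='5' size=0x5=5, data at stream[3..8]='a1vh2' -> body[0..5], body so far='a1vh2'
Chunk 2: stream[10..11]='7' size=0x7=7, data at stream[13..20]='1sin04g' -> body[5..12], body so far='a1vh21sin04g'
Chunk 3: stream[22..23]='0' size=0 (terminator). Final body='a1vh21sin04g' (12 bytes)
Body byte 7 = 'i'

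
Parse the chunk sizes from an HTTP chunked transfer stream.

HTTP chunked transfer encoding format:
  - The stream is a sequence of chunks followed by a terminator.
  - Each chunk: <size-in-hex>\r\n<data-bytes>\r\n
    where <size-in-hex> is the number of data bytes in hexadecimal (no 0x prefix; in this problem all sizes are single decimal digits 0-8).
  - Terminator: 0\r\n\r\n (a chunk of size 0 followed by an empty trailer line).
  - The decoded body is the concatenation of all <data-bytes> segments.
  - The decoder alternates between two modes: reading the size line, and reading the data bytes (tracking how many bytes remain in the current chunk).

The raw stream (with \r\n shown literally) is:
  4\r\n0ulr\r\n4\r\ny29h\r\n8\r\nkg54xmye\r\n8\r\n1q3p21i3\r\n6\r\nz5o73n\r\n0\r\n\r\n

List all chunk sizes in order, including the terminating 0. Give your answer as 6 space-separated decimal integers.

Chunk 1: stream[0..1]='4' size=0x4=4, data at stream[3..7]='0ulr' -> body[0..4], body so far='0ulr'
Chunk 2: stream[9..10]='4' size=0x4=4, data at stream[12..16]='y29h' -> body[4..8], body so far='0ulry29h'
Chunk 3: stream[18..19]='8' size=0x8=8, data at stream[21..29]='kg54xmye' -> body[8..16], body so far='0ulry29hkg54xmye'
Chunk 4: stream[31..32]='8' size=0x8=8, data at stream[34..42]='1q3p21i3' -> body[16..24], body so far='0ulry29hkg54xmye1q3p21i3'
Chunk 5: stream[44..45]='6' size=0x6=6, data at stream[47..53]='z5o73n' -> body[24..30], body so far='0ulry29hkg54xmye1q3p21i3z5o73n'
Chunk 6: stream[55..56]='0' size=0 (terminator). Final body='0ulry29hkg54xmye1q3p21i3z5o73n' (30 bytes)

Answer: 4 4 8 8 6 0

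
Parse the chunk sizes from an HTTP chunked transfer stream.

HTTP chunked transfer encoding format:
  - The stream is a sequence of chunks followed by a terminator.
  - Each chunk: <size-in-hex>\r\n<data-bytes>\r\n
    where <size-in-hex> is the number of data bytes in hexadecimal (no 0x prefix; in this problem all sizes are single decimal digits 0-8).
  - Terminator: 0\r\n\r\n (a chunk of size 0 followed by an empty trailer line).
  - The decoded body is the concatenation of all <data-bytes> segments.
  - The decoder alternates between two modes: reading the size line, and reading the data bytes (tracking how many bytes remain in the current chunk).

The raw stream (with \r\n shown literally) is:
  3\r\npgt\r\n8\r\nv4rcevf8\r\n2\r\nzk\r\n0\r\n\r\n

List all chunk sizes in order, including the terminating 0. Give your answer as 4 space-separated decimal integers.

Chunk 1: stream[0..1]='3' size=0x3=3, data at stream[3..6]='pgt' -> body[0..3], body so far='pgt'
Chunk 2: stream[8..9]='8' size=0x8=8, data at stream[11..19]='v4rcevf8' -> body[3..11], body so far='pgtv4rcevf8'
Chunk 3: stream[21..22]='2' size=0x2=2, data at stream[24..26]='zk' -> body[11..13], body so far='pgtv4rcevf8zk'
Chunk 4: stream[28..29]='0' size=0 (terminator). Final body='pgtv4rcevf8zk' (13 bytes)

Answer: 3 8 2 0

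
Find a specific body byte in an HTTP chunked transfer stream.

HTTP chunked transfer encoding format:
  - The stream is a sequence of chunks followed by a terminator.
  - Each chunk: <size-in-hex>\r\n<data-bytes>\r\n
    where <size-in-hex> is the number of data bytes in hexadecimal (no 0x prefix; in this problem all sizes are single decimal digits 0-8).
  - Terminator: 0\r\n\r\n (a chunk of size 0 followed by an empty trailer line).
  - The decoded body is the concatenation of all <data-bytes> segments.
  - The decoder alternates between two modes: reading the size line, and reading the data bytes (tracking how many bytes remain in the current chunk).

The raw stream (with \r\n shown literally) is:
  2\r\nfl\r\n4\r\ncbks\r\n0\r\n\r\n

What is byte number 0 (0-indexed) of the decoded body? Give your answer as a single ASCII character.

Answer: f

Derivation:
Chunk 1: stream[0..1]='2' size=0x2=2, data at stream[3..5]='fl' -> body[0..2], body so far='fl'
Chunk 2: stream[7..8]='4' size=0x4=4, data at stream[10..14]='cbks' -> body[2..6], body so far='flcbks'
Chunk 3: stream[16..17]='0' size=0 (terminator). Final body='flcbks' (6 bytes)
Body byte 0 = 'f'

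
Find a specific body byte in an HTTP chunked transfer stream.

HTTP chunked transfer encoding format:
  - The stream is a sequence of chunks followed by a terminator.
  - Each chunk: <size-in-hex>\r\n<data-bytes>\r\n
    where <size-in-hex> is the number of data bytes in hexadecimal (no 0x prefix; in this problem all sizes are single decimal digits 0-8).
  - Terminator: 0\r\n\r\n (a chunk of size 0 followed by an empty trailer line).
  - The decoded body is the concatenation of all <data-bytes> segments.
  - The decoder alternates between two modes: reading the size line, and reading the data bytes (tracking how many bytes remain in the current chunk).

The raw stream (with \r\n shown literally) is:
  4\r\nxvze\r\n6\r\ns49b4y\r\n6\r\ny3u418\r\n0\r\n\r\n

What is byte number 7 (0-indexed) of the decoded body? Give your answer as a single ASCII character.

Chunk 1: stream[0..1]='4' size=0x4=4, data at stream[3..7]='xvze' -> body[0..4], body so far='xvze'
Chunk 2: stream[9..10]='6' size=0x6=6, data at stream[12..18]='s49b4y' -> body[4..10], body so far='xvzes49b4y'
Chunk 3: stream[20..21]='6' size=0x6=6, data at stream[23..29]='y3u418' -> body[10..16], body so far='xvzes49b4yy3u418'
Chunk 4: stream[31..32]='0' size=0 (terminator). Final body='xvzes49b4yy3u418' (16 bytes)
Body byte 7 = 'b'

Answer: b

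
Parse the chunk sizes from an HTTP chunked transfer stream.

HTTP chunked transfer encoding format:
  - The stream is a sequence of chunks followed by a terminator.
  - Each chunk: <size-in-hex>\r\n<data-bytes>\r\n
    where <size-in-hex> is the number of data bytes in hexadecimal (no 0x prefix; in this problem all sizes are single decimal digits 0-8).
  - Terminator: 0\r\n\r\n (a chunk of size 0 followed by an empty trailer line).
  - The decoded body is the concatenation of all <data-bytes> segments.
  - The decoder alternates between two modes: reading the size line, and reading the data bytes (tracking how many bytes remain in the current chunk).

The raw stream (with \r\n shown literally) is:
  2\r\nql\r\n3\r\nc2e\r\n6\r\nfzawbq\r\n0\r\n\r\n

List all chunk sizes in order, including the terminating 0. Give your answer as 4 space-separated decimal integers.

Chunk 1: stream[0..1]='2' size=0x2=2, data at stream[3..5]='ql' -> body[0..2], body so far='ql'
Chunk 2: stream[7..8]='3' size=0x3=3, data at stream[10..13]='c2e' -> body[2..5], body so far='qlc2e'
Chunk 3: stream[15..16]='6' size=0x6=6, data at stream[18..24]='fzawbq' -> body[5..11], body so far='qlc2efzawbq'
Chunk 4: stream[26..27]='0' size=0 (terminator). Final body='qlc2efzawbq' (11 bytes)

Answer: 2 3 6 0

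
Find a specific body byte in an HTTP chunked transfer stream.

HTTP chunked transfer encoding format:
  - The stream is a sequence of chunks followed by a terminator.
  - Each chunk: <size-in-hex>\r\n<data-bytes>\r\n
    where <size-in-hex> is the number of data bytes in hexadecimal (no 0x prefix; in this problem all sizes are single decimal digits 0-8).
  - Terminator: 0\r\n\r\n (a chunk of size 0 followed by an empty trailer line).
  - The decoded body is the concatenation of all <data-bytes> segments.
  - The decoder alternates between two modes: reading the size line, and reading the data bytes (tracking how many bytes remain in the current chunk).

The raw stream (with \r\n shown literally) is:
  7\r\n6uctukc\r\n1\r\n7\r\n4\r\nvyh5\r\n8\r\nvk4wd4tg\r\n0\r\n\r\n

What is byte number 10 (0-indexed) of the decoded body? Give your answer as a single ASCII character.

Chunk 1: stream[0..1]='7' size=0x7=7, data at stream[3..10]='6uctukc' -> body[0..7], body so far='6uctukc'
Chunk 2: stream[12..13]='1' size=0x1=1, data at stream[15..16]='7' -> body[7..8], body so far='6uctukc7'
Chunk 3: stream[18..19]='4' size=0x4=4, data at stream[21..25]='vyh5' -> body[8..12], body so far='6uctukc7vyh5'
Chunk 4: stream[27..28]='8' size=0x8=8, data at stream[30..38]='vk4wd4tg' -> body[12..20], body so far='6uctukc7vyh5vk4wd4tg'
Chunk 5: stream[40..41]='0' size=0 (terminator). Final body='6uctukc7vyh5vk4wd4tg' (20 bytes)
Body byte 10 = 'h'

Answer: h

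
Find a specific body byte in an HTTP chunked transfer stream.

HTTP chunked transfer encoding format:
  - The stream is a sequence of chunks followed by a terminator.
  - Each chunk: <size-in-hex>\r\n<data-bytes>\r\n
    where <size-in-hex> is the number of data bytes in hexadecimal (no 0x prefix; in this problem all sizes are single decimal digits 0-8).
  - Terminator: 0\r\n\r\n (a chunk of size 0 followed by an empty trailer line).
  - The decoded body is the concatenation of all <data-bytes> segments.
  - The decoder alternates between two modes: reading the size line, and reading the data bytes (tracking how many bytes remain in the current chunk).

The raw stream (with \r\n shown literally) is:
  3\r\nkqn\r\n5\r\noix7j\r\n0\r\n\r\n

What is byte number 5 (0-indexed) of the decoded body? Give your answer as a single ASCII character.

Chunk 1: stream[0..1]='3' size=0x3=3, data at stream[3..6]='kqn' -> body[0..3], body so far='kqn'
Chunk 2: stream[8..9]='5' size=0x5=5, data at stream[11..16]='oix7j' -> body[3..8], body so far='kqnoix7j'
Chunk 3: stream[18..19]='0' size=0 (terminator). Final body='kqnoix7j' (8 bytes)
Body byte 5 = 'x'

Answer: x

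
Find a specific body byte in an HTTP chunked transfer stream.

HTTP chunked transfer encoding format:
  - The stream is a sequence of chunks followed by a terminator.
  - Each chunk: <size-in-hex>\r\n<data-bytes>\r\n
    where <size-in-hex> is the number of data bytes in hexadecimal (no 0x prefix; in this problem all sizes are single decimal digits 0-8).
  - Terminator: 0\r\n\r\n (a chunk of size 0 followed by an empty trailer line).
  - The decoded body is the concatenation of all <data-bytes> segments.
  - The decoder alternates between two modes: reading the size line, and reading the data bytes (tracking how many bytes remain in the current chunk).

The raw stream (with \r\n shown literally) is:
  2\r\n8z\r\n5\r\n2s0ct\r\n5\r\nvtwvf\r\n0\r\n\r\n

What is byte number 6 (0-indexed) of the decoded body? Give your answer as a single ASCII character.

Chunk 1: stream[0..1]='2' size=0x2=2, data at stream[3..5]='8z' -> body[0..2], body so far='8z'
Chunk 2: stream[7..8]='5' size=0x5=5, data at stream[10..15]='2s0ct' -> body[2..7], body so far='8z2s0ct'
Chunk 3: stream[17..18]='5' size=0x5=5, data at stream[20..25]='vtwvf' -> body[7..12], body so far='8z2s0ctvtwvf'
Chunk 4: stream[27..28]='0' size=0 (terminator). Final body='8z2s0ctvtwvf' (12 bytes)
Body byte 6 = 't'

Answer: t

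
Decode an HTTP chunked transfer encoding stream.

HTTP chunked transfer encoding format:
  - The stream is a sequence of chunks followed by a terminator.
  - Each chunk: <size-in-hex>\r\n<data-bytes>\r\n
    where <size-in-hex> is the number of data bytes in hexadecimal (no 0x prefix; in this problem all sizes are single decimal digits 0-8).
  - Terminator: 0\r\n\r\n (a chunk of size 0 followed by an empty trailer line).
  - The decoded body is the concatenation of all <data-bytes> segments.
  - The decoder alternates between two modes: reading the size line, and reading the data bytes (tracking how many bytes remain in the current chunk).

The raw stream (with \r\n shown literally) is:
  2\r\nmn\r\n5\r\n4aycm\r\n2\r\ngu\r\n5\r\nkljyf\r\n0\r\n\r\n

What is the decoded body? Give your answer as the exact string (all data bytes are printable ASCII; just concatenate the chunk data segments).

Answer: mn4aycmgukljyf

Derivation:
Chunk 1: stream[0..1]='2' size=0x2=2, data at stream[3..5]='mn' -> body[0..2], body so far='mn'
Chunk 2: stream[7..8]='5' size=0x5=5, data at stream[10..15]='4aycm' -> body[2..7], body so far='mn4aycm'
Chunk 3: stream[17..18]='2' size=0x2=2, data at stream[20..22]='gu' -> body[7..9], body so far='mn4aycmgu'
Chunk 4: stream[24..25]='5' size=0x5=5, data at stream[27..32]='kljyf' -> body[9..14], body so far='mn4aycmgukljyf'
Chunk 5: stream[34..35]='0' size=0 (terminator). Final body='mn4aycmgukljyf' (14 bytes)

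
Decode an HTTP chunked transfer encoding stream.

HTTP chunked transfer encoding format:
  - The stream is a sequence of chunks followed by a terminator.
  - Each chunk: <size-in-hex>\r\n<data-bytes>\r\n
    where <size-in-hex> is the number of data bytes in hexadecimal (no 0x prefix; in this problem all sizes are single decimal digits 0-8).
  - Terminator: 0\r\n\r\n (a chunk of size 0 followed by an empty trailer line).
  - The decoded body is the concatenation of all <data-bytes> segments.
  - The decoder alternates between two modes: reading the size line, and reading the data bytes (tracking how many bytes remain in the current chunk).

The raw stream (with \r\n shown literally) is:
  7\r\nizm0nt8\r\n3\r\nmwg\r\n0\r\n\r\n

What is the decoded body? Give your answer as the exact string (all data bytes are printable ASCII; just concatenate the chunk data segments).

Chunk 1: stream[0..1]='7' size=0x7=7, data at stream[3..10]='izm0nt8' -> body[0..7], body so far='izm0nt8'
Chunk 2: stream[12..13]='3' size=0x3=3, data at stream[15..18]='mwg' -> body[7..10], body so far='izm0nt8mwg'
Chunk 3: stream[20..21]='0' size=0 (terminator). Final body='izm0nt8mwg' (10 bytes)

Answer: izm0nt8mwg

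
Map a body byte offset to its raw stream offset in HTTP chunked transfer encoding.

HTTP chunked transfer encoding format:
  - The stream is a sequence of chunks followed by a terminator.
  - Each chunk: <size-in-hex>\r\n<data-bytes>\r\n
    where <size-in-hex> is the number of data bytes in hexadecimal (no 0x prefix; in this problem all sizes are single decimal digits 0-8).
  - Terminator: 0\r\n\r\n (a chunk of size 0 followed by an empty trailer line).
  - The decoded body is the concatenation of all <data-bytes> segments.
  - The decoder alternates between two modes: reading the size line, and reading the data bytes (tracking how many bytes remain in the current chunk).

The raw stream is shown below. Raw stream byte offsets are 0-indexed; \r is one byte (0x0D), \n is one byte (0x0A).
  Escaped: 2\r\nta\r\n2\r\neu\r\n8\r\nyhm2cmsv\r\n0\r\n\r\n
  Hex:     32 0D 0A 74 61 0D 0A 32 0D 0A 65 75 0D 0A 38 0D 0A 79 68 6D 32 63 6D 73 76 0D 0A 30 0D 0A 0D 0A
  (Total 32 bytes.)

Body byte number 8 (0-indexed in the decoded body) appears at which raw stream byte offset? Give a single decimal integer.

Chunk 1: stream[0..1]='2' size=0x2=2, data at stream[3..5]='ta' -> body[0..2], body so far='ta'
Chunk 2: stream[7..8]='2' size=0x2=2, data at stream[10..12]='eu' -> body[2..4], body so far='taeu'
Chunk 3: stream[14..15]='8' size=0x8=8, data at stream[17..25]='yhm2cmsv' -> body[4..12], body so far='taeuyhm2cmsv'
Chunk 4: stream[27..28]='0' size=0 (terminator). Final body='taeuyhm2cmsv' (12 bytes)
Body byte 8 at stream offset 21

Answer: 21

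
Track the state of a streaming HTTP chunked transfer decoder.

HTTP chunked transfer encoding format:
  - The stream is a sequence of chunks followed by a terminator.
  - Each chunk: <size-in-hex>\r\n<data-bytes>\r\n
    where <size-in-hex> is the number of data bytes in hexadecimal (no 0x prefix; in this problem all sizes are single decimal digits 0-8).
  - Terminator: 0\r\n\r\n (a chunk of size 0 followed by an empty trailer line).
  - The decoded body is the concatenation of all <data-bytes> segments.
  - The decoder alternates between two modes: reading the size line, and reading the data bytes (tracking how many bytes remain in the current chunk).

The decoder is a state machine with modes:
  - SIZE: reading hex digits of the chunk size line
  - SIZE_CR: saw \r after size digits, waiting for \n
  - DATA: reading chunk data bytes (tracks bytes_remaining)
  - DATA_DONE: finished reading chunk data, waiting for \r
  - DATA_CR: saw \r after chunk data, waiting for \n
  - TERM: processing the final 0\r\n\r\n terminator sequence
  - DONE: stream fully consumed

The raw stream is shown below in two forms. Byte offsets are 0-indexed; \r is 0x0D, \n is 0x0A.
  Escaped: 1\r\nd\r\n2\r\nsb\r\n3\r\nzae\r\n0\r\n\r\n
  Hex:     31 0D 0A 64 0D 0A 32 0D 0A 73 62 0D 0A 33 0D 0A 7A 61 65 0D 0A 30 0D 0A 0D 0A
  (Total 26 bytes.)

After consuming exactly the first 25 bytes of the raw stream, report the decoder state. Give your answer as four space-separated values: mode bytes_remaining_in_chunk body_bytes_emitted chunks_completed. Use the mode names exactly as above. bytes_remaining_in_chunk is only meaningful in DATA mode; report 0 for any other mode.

Answer: TERM 0 6 3

Derivation:
Byte 0 = '1': mode=SIZE remaining=0 emitted=0 chunks_done=0
Byte 1 = 0x0D: mode=SIZE_CR remaining=0 emitted=0 chunks_done=0
Byte 2 = 0x0A: mode=DATA remaining=1 emitted=0 chunks_done=0
Byte 3 = 'd': mode=DATA_DONE remaining=0 emitted=1 chunks_done=0
Byte 4 = 0x0D: mode=DATA_CR remaining=0 emitted=1 chunks_done=0
Byte 5 = 0x0A: mode=SIZE remaining=0 emitted=1 chunks_done=1
Byte 6 = '2': mode=SIZE remaining=0 emitted=1 chunks_done=1
Byte 7 = 0x0D: mode=SIZE_CR remaining=0 emitted=1 chunks_done=1
Byte 8 = 0x0A: mode=DATA remaining=2 emitted=1 chunks_done=1
Byte 9 = 's': mode=DATA remaining=1 emitted=2 chunks_done=1
Byte 10 = 'b': mode=DATA_DONE remaining=0 emitted=3 chunks_done=1
Byte 11 = 0x0D: mode=DATA_CR remaining=0 emitted=3 chunks_done=1
Byte 12 = 0x0A: mode=SIZE remaining=0 emitted=3 chunks_done=2
Byte 13 = '3': mode=SIZE remaining=0 emitted=3 chunks_done=2
Byte 14 = 0x0D: mode=SIZE_CR remaining=0 emitted=3 chunks_done=2
Byte 15 = 0x0A: mode=DATA remaining=3 emitted=3 chunks_done=2
Byte 16 = 'z': mode=DATA remaining=2 emitted=4 chunks_done=2
Byte 17 = 'a': mode=DATA remaining=1 emitted=5 chunks_done=2
Byte 18 = 'e': mode=DATA_DONE remaining=0 emitted=6 chunks_done=2
Byte 19 = 0x0D: mode=DATA_CR remaining=0 emitted=6 chunks_done=2
Byte 20 = 0x0A: mode=SIZE remaining=0 emitted=6 chunks_done=3
Byte 21 = '0': mode=SIZE remaining=0 emitted=6 chunks_done=3
Byte 22 = 0x0D: mode=SIZE_CR remaining=0 emitted=6 chunks_done=3
Byte 23 = 0x0A: mode=TERM remaining=0 emitted=6 chunks_done=3
Byte 24 = 0x0D: mode=TERM remaining=0 emitted=6 chunks_done=3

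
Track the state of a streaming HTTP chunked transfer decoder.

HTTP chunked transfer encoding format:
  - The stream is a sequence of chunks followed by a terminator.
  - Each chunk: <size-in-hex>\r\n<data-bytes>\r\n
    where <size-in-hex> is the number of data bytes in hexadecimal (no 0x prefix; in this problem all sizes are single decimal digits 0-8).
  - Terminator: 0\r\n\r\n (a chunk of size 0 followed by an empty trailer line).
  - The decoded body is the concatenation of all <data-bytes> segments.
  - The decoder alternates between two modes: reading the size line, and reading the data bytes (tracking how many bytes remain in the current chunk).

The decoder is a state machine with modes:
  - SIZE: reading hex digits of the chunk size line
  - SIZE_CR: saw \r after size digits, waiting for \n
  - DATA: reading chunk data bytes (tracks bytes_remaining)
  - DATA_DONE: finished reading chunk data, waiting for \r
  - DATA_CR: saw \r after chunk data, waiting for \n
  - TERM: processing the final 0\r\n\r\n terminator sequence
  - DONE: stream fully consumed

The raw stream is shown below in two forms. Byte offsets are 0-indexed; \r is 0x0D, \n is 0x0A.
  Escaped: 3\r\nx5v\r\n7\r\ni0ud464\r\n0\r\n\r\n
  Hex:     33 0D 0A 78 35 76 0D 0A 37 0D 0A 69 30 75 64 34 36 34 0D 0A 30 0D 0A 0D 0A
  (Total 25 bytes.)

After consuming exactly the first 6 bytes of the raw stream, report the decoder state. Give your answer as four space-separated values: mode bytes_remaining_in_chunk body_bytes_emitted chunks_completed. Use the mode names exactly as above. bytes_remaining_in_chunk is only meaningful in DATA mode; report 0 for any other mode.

Byte 0 = '3': mode=SIZE remaining=0 emitted=0 chunks_done=0
Byte 1 = 0x0D: mode=SIZE_CR remaining=0 emitted=0 chunks_done=0
Byte 2 = 0x0A: mode=DATA remaining=3 emitted=0 chunks_done=0
Byte 3 = 'x': mode=DATA remaining=2 emitted=1 chunks_done=0
Byte 4 = '5': mode=DATA remaining=1 emitted=2 chunks_done=0
Byte 5 = 'v': mode=DATA_DONE remaining=0 emitted=3 chunks_done=0

Answer: DATA_DONE 0 3 0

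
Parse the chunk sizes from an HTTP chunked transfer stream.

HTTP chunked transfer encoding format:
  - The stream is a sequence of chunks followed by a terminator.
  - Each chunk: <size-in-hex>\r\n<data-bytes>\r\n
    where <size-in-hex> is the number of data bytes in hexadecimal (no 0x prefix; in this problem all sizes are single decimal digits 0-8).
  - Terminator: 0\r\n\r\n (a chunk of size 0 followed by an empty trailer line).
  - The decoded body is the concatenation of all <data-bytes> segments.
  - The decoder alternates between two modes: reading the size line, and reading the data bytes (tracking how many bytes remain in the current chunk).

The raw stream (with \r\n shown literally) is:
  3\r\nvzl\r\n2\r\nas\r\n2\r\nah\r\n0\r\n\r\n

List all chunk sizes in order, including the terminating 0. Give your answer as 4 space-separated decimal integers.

Answer: 3 2 2 0

Derivation:
Chunk 1: stream[0..1]='3' size=0x3=3, data at stream[3..6]='vzl' -> body[0..3], body so far='vzl'
Chunk 2: stream[8..9]='2' size=0x2=2, data at stream[11..13]='as' -> body[3..5], body so far='vzlas'
Chunk 3: stream[15..16]='2' size=0x2=2, data at stream[18..20]='ah' -> body[5..7], body so far='vzlasah'
Chunk 4: stream[22..23]='0' size=0 (terminator). Final body='vzlasah' (7 bytes)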